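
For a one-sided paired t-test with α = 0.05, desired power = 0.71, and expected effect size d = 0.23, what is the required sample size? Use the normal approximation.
n = 92 pairs

Sample size formula (paired t-test, normal approximation):
n = ((z_α + z_β) / d)²

z_α = 1.645 (for α = 0.05, one-sided)
z_β = 0.553 (for power = 0.71)
d = 0.23

n = ((1.645 + 0.553) / 0.23)²
n = (9.557)²
n ≈ 91.34
Round up to the next whole number: n = 92 pairs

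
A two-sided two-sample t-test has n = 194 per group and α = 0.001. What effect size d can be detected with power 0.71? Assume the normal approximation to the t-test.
d ≈ 0.39

Minimum detectable effect (two-sample t-test, normal approximation):
d = (z_{α/2} + z_β) / √(n/2)
d = (3.291 + 0.553) / √(194/2)
d = 3.844 / 9.849
d ≈ 0.39

By Cohen's convention (0.2 small / 0.5 medium / 0.8 large): small effect.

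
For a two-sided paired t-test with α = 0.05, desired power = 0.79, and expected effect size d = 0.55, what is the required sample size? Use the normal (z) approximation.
n = 26 pairs

Sample size formula (paired t-test, normal approximation):
n = ((z_{α/2} + z_β) / d)²

z_{α/2} = 1.960 (for α = 0.05, two-sided)
z_β = 0.806 (for power = 0.79)
d = 0.55

n = ((1.960 + 0.806) / 0.55)²
n = (5.029)²
n ≈ 25.29
Round up to the next whole number: n = 26 pairs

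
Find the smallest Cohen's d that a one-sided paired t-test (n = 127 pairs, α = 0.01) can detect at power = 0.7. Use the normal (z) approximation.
d ≈ 0.25

Minimum detectable effect (paired t-test, normal approximation):
d = (z_α + z_β) / √n
d = (2.326 + 0.524) / √127
d = 2.851 / 11.269
d ≈ 0.25

By Cohen's convention (0.2 small / 0.5 medium / 0.8 large): small effect.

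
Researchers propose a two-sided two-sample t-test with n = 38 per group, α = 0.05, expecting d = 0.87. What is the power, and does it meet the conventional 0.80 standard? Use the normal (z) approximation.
Power ≈ 0.97; the study is adequately powered (power ≥ 0.80)

Power calculation (two-sample t-test, normal approximation):
z_β = d · √(n/2) - z_{α/2}
z_β = 0.87 · √(38/2) - 1.960
z_β = 0.87 · 4.359 - 1.960
z_β = 1.832

Power = Φ(z_β) = Φ(1.832) ≈ 0.967

Effect size d = 0.87 is large by Cohen's convention (0.2/0.5/0.8).

Threshold: power ≥ 0.80 is conventionally adequate.
Power ≈ 0.97 → the study is adequately powered (power ≥ 0.80).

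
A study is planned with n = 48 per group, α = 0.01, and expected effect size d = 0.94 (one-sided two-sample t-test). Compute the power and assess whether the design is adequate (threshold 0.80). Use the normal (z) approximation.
Power ≈ 0.99; the study is adequately powered (power ≥ 0.80)

Power calculation (two-sample t-test, normal approximation):
z_β = d · √(n/2) - z_α
z_β = 0.94 · √(48/2) - 2.326
z_β = 0.94 · 4.899 - 2.326
z_β = 2.279

Power = Φ(z_β) = Φ(2.279) ≈ 0.989

Effect size d = 0.94 is large by Cohen's convention (0.2/0.5/0.8).

Threshold: power ≥ 0.80 is conventionally adequate.
Power ≈ 0.99 → the study is adequately powered (power ≥ 0.80).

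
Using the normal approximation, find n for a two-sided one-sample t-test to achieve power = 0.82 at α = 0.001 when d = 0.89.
n = 23

Sample size formula (one-sample t-test, normal approximation):
n = ((z_{α/2} + z_β) / d)²

z_{α/2} = 3.291 (for α = 0.001, two-sided)
z_β = 0.915 (for power = 0.82)
d = 0.89

n = ((3.291 + 0.915) / 0.89)²
n = (4.726)²
n ≈ 22.34
Round up to the next whole number: n = 23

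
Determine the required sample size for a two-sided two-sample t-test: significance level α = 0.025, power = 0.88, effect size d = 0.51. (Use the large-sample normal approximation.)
n = 90 per group

Sample size formula (two-sample t-test, normal approximation):
n = 2 · ((z_{α/2} + z_β) / d)²

z_{α/2} = 2.241 (for α = 0.025, two-sided)
z_β = 1.175 (for power = 0.88)
d = 0.51

n = 2 · ((2.241 + 1.175) / 0.51)²
n = 2 · (6.698)²
n ≈ 89.73
Round up to the next whole number: n = 90 per group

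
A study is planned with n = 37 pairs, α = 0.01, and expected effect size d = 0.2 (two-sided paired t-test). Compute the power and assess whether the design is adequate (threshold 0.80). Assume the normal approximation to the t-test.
Power ≈ 0.09; the study is underpowered (power < 0.80)

Power calculation (paired t-test, normal approximation):
z_β = d · √n - z_{α/2}
z_β = 0.2 · √37 - 2.576
z_β = 0.2 · 6.083 - 2.576
z_β = -1.359

Power = Φ(z_β) = Φ(-1.359) ≈ 0.087

Effect size d = 0.2 is small by Cohen's convention (0.2/0.5/0.8).

Threshold: power ≥ 0.80 is conventionally adequate.
Power ≈ 0.09 → the study is underpowered (power < 0.80).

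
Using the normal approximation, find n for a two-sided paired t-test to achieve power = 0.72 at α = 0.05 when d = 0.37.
n = 48 pairs

Sample size formula (paired t-test, normal approximation):
n = ((z_{α/2} + z_β) / d)²

z_{α/2} = 1.960 (for α = 0.05, two-sided)
z_β = 0.583 (for power = 0.72)
d = 0.37

n = ((1.960 + 0.583) / 0.37)²
n = (6.873)²
n ≈ 47.24
Round up to the next whole number: n = 48 pairs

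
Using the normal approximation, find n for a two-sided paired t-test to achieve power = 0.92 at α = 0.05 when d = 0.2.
n = 284 pairs

Sample size formula (paired t-test, normal approximation):
n = ((z_{α/2} + z_β) / d)²

z_{α/2} = 1.960 (for α = 0.05, two-sided)
z_β = 1.405 (for power = 0.92)
d = 0.2

n = ((1.960 + 1.405) / 0.2)²
n = (16.825)²
n ≈ 283.08
Round up to the next whole number: n = 284 pairs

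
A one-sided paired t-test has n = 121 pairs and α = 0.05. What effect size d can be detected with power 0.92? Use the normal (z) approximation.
d ≈ 0.28

Minimum detectable effect (paired t-test, normal approximation):
d = (z_α + z_β) / √n
d = (1.645 + 1.405) / √121
d = 3.050 / 11.000
d ≈ 0.28

By Cohen's convention (0.2 small / 0.5 medium / 0.8 large): small effect.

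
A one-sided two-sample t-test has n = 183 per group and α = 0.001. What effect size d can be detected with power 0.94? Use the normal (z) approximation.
d ≈ 0.49

Minimum detectable effect (two-sample t-test, normal approximation):
d = (z_α + z_β) / √(n/2)
d = (3.090 + 1.555) / √(183/2)
d = 4.645 / 9.566
d ≈ 0.49

By Cohen's convention (0.2 small / 0.5 medium / 0.8 large): small effect.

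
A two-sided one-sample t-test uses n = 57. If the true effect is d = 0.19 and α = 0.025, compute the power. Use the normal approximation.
Power ≈ 0.21

Power calculation (one-sample t-test, normal approximation):
z_β = d · √n - z_{α/2}
z_β = 0.19 · √57 - 2.241
z_β = 0.19 · 7.550 - 2.241
z_β = -0.807

Power = Φ(z_β) = Φ(-0.807) ≈ 0.210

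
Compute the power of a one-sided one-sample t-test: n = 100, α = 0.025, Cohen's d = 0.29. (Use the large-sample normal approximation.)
Power ≈ 0.83

Power calculation (one-sample t-test, normal approximation):
z_β = d · √n - z_α
z_β = 0.29 · √100 - 1.960
z_β = 0.29 · 10.000 - 1.960
z_β = 0.940

Power = Φ(z_β) = Φ(0.940) ≈ 0.826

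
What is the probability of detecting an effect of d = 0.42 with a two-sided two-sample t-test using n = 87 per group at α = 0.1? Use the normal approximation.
Power ≈ 0.87

Power calculation (two-sample t-test, normal approximation):
z_β = d · √(n/2) - z_{α/2}
z_β = 0.42 · √(87/2) - 1.645
z_β = 0.42 · 6.595 - 1.645
z_β = 1.125

Power = Φ(z_β) = Φ(1.125) ≈ 0.870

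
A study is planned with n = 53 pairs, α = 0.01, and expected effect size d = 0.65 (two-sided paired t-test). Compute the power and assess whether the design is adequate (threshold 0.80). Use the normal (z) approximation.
Power ≈ 0.98; the study is adequately powered (power ≥ 0.80)

Power calculation (paired t-test, normal approximation):
z_β = d · √n - z_{α/2}
z_β = 0.65 · √53 - 2.576
z_β = 0.65 · 7.280 - 2.576
z_β = 2.156

Power = Φ(z_β) = Φ(2.156) ≈ 0.984

Effect size d = 0.65 is medium by Cohen's convention (0.2/0.5/0.8).

Threshold: power ≥ 0.80 is conventionally adequate.
Power ≈ 0.98 → the study is adequately powered (power ≥ 0.80).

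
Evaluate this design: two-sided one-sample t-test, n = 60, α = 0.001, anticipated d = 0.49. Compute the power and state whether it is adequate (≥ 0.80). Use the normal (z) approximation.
Power ≈ 0.69; the study is underpowered (power < 0.80)

Power calculation (one-sample t-test, normal approximation):
z_β = d · √n - z_{α/2}
z_β = 0.49 · √60 - 3.291
z_β = 0.49 · 7.746 - 3.291
z_β = 0.505

Power = Φ(z_β) = Φ(0.505) ≈ 0.693

Effect size d = 0.49 is small by Cohen's convention (0.2/0.5/0.8).

Threshold: power ≥ 0.80 is conventionally adequate.
Power ≈ 0.69 → the study is underpowered (power < 0.80).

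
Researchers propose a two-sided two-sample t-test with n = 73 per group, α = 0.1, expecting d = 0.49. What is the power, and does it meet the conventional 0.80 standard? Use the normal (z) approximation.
Power ≈ 0.91; the study is adequately powered (power ≥ 0.80)

Power calculation (two-sample t-test, normal approximation):
z_β = d · √(n/2) - z_{α/2}
z_β = 0.49 · √(73/2) - 1.645
z_β = 0.49 · 6.042 - 1.645
z_β = 1.315

Power = Φ(z_β) = Φ(1.315) ≈ 0.906

Effect size d = 0.49 is small by Cohen's convention (0.2/0.5/0.8).

Threshold: power ≥ 0.80 is conventionally adequate.
Power ≈ 0.91 → the study is adequately powered (power ≥ 0.80).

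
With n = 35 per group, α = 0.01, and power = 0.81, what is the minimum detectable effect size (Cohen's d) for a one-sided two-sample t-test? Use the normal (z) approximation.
d ≈ 0.77

Minimum detectable effect (two-sample t-test, normal approximation):
d = (z_α + z_β) / √(n/2)
d = (2.326 + 0.878) / √(35/2)
d = 3.204 / 4.183
d ≈ 0.77

By Cohen's convention (0.2 small / 0.5 medium / 0.8 large): medium effect.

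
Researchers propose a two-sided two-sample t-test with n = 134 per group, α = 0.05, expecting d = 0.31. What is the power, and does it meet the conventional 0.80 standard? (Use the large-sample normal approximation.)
Power ≈ 0.72; the study is underpowered (power < 0.80)

Power calculation (two-sample t-test, normal approximation):
z_β = d · √(n/2) - z_{α/2}
z_β = 0.31 · √(134/2) - 1.960
z_β = 0.31 · 8.185 - 1.960
z_β = 0.577

Power = Φ(z_β) = Φ(0.577) ≈ 0.718

Effect size d = 0.31 is small by Cohen's convention (0.2/0.5/0.8).

Threshold: power ≥ 0.80 is conventionally adequate.
Power ≈ 0.72 → the study is underpowered (power < 0.80).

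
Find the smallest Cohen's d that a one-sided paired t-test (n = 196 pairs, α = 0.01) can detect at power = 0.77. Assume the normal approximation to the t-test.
d ≈ 0.22

Minimum detectable effect (paired t-test, normal approximation):
d = (z_α + z_β) / √n
d = (2.326 + 0.739) / √196
d = 3.065 / 14.000
d ≈ 0.22

By Cohen's convention (0.2 small / 0.5 medium / 0.8 large): small effect.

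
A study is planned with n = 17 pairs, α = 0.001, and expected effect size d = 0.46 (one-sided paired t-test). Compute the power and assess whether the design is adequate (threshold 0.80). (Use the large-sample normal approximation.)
Power ≈ 0.12; the study is underpowered (power < 0.80)

Power calculation (paired t-test, normal approximation):
z_β = d · √n - z_α
z_β = 0.46 · √17 - 3.090
z_β = 0.46 · 4.123 - 3.090
z_β = -1.194

Power = Φ(z_β) = Φ(-1.194) ≈ 0.116

Effect size d = 0.46 is small by Cohen's convention (0.2/0.5/0.8).

Threshold: power ≥ 0.80 is conventionally adequate.
Power ≈ 0.12 → the study is underpowered (power < 0.80).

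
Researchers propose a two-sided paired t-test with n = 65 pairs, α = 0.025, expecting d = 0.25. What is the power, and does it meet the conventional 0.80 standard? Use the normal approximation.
Power ≈ 0.41; the study is underpowered (power < 0.80)

Power calculation (paired t-test, normal approximation):
z_β = d · √n - z_{α/2}
z_β = 0.25 · √65 - 2.241
z_β = 0.25 · 8.062 - 2.241
z_β = -0.226

Power = Φ(z_β) = Φ(-0.226) ≈ 0.411

Effect size d = 0.25 is small by Cohen's convention (0.2/0.5/0.8).

Threshold: power ≥ 0.80 is conventionally adequate.
Power ≈ 0.41 → the study is underpowered (power < 0.80).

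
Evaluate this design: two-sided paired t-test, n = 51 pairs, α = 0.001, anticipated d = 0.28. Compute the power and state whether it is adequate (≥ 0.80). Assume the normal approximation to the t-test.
Power ≈ 0.10; the study is underpowered (power < 0.80)

Power calculation (paired t-test, normal approximation):
z_β = d · √n - z_{α/2}
z_β = 0.28 · √51 - 3.291
z_β = 0.28 · 7.141 - 3.291
z_β = -1.291

Power = Φ(z_β) = Φ(-1.291) ≈ 0.098

Effect size d = 0.28 is small by Cohen's convention (0.2/0.5/0.8).

Threshold: power ≥ 0.80 is conventionally adequate.
Power ≈ 0.10 → the study is underpowered (power < 0.80).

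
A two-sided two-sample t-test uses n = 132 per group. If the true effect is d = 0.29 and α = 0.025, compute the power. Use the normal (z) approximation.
Power ≈ 0.55

Power calculation (two-sample t-test, normal approximation):
z_β = d · √(n/2) - z_{α/2}
z_β = 0.29 · √(132/2) - 2.241
z_β = 0.29 · 8.124 - 2.241
z_β = 0.115

Power = Φ(z_β) = Φ(0.115) ≈ 0.546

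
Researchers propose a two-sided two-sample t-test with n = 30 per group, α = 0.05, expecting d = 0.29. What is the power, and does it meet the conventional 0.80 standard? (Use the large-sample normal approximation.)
Power ≈ 0.20; the study is underpowered (power < 0.80)

Power calculation (two-sample t-test, normal approximation):
z_β = d · √(n/2) - z_{α/2}
z_β = 0.29 · √(30/2) - 1.960
z_β = 0.29 · 3.873 - 1.960
z_β = -0.837

Power = Φ(z_β) = Φ(-0.837) ≈ 0.201

Effect size d = 0.29 is small by Cohen's convention (0.2/0.5/0.8).

Threshold: power ≥ 0.80 is conventionally adequate.
Power ≈ 0.20 → the study is underpowered (power < 0.80).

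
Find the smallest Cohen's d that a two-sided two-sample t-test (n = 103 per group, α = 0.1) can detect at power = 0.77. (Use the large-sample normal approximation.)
d ≈ 0.33

Minimum detectable effect (two-sample t-test, normal approximation):
d = (z_{α/2} + z_β) / √(n/2)
d = (1.645 + 0.739) / √(103/2)
d = 2.384 / 7.176
d ≈ 0.33

By Cohen's convention (0.2 small / 0.5 medium / 0.8 large): small effect.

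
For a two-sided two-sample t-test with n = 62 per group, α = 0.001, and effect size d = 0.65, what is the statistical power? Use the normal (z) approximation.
Power ≈ 0.63

Power calculation (two-sample t-test, normal approximation):
z_β = d · √(n/2) - z_{α/2}
z_β = 0.65 · √(62/2) - 3.291
z_β = 0.65 · 5.568 - 3.291
z_β = 0.329

Power = Φ(z_β) = Φ(0.329) ≈ 0.629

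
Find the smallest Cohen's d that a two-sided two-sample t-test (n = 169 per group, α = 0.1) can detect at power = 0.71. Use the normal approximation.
d ≈ 0.24

Minimum detectable effect (two-sample t-test, normal approximation):
d = (z_{α/2} + z_β) / √(n/2)
d = (1.645 + 0.553) / √(169/2)
d = 2.198 / 9.192
d ≈ 0.24

By Cohen's convention (0.2 small / 0.5 medium / 0.8 large): small effect.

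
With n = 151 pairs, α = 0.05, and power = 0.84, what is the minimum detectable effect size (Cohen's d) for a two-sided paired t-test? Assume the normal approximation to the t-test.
d ≈ 0.24

Minimum detectable effect (paired t-test, normal approximation):
d = (z_{α/2} + z_β) / √n
d = (1.960 + 0.994) / √151
d = 2.954 / 12.288
d ≈ 0.24

By Cohen's convention (0.2 small / 0.5 medium / 0.8 large): small effect.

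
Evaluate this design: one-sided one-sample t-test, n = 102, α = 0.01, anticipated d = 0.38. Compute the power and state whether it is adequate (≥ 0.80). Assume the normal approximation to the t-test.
Power ≈ 0.93; the study is adequately powered (power ≥ 0.80)

Power calculation (one-sample t-test, normal approximation):
z_β = d · √n - z_α
z_β = 0.38 · √102 - 2.326
z_β = 0.38 · 10.100 - 2.326
z_β = 1.511

Power = Φ(z_β) = Φ(1.511) ≈ 0.935

Effect size d = 0.38 is small by Cohen's convention (0.2/0.5/0.8).

Threshold: power ≥ 0.80 is conventionally adequate.
Power ≈ 0.93 → the study is adequately powered (power ≥ 0.80).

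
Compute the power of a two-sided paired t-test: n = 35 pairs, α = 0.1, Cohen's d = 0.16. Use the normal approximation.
Power ≈ 0.24

Power calculation (paired t-test, normal approximation):
z_β = d · √n - z_{α/2}
z_β = 0.16 · √35 - 1.645
z_β = 0.16 · 5.916 - 1.645
z_β = -0.698

Power = Φ(z_β) = Φ(-0.698) ≈ 0.243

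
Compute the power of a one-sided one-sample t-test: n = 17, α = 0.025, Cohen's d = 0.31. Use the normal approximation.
Power ≈ 0.25

Power calculation (one-sample t-test, normal approximation):
z_β = d · √n - z_α
z_β = 0.31 · √17 - 1.960
z_β = 0.31 · 4.123 - 1.960
z_β = -0.682

Power = Φ(z_β) = Φ(-0.682) ≈ 0.248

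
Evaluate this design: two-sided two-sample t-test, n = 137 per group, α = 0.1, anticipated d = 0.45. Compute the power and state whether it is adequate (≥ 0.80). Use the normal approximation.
Power ≈ 0.98; the study is adequately powered (power ≥ 0.80)

Power calculation (two-sample t-test, normal approximation):
z_β = d · √(n/2) - z_{α/2}
z_β = 0.45 · √(137/2) - 1.645
z_β = 0.45 · 8.276 - 1.645
z_β = 2.080

Power = Φ(z_β) = Φ(2.080) ≈ 0.981

Effect size d = 0.45 is small by Cohen's convention (0.2/0.5/0.8).

Threshold: power ≥ 0.80 is conventionally adequate.
Power ≈ 0.98 → the study is adequately powered (power ≥ 0.80).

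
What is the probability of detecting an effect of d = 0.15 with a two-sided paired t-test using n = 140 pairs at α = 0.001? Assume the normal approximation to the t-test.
Power ≈ 0.06

Power calculation (paired t-test, normal approximation):
z_β = d · √n - z_{α/2}
z_β = 0.15 · √140 - 3.291
z_β = 0.15 · 11.832 - 3.291
z_β = -1.516

Power = Φ(z_β) = Φ(-1.516) ≈ 0.065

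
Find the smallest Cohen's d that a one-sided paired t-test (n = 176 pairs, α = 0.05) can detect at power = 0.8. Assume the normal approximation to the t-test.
d ≈ 0.19

Minimum detectable effect (paired t-test, normal approximation):
d = (z_α + z_β) / √n
d = (1.645 + 0.842) / √176
d = 2.486 / 13.266
d ≈ 0.19

By Cohen's convention (0.2 small / 0.5 medium / 0.8 large): very small effect.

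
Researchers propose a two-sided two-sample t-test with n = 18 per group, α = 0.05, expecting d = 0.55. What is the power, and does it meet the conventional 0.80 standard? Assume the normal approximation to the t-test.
Power ≈ 0.38; the study is underpowered (power < 0.80)

Power calculation (two-sample t-test, normal approximation):
z_β = d · √(n/2) - z_{α/2}
z_β = 0.55 · √(18/2) - 1.960
z_β = 0.55 · 3.000 - 1.960
z_β = -0.310

Power = Φ(z_β) = Φ(-0.310) ≈ 0.378

Effect size d = 0.55 is medium by Cohen's convention (0.2/0.5/0.8).

Threshold: power ≥ 0.80 is conventionally adequate.
Power ≈ 0.38 → the study is underpowered (power < 0.80).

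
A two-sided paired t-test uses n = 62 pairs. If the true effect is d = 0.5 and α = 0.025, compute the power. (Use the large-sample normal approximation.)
Power ≈ 0.96

Power calculation (paired t-test, normal approximation):
z_β = d · √n - z_{α/2}
z_β = 0.5 · √62 - 2.241
z_β = 0.5 · 7.874 - 2.241
z_β = 1.696

Power = Φ(z_β) = Φ(1.696) ≈ 0.955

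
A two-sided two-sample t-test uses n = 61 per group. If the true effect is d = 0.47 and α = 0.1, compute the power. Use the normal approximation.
Power ≈ 0.83

Power calculation (two-sample t-test, normal approximation):
z_β = d · √(n/2) - z_{α/2}
z_β = 0.47 · √(61/2) - 1.645
z_β = 0.47 · 5.523 - 1.645
z_β = 0.951

Power = Φ(z_β) = Φ(0.951) ≈ 0.829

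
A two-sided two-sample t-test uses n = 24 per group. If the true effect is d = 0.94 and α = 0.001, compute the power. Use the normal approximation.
Power ≈ 0.49

Power calculation (two-sample t-test, normal approximation):
z_β = d · √(n/2) - z_{α/2}
z_β = 0.94 · √(24/2) - 3.291
z_β = 0.94 · 3.464 - 3.291
z_β = -0.034

Power = Φ(z_β) = Φ(-0.034) ≈ 0.486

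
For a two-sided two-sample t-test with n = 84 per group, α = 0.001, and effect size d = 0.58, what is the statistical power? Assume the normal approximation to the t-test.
Power ≈ 0.68

Power calculation (two-sample t-test, normal approximation):
z_β = d · √(n/2) - z_{α/2}
z_β = 0.58 · √(84/2) - 3.291
z_β = 0.58 · 6.481 - 3.291
z_β = 0.468

Power = Φ(z_β) = Φ(0.468) ≈ 0.680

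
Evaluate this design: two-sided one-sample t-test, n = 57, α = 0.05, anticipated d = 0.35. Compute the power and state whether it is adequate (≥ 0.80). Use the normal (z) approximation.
Power ≈ 0.75; the study is underpowered (power < 0.80)

Power calculation (one-sample t-test, normal approximation):
z_β = d · √n - z_{α/2}
z_β = 0.35 · √57 - 1.960
z_β = 0.35 · 7.550 - 1.960
z_β = 0.682

Power = Φ(z_β) = Φ(0.682) ≈ 0.753

Effect size d = 0.35 is small by Cohen's convention (0.2/0.5/0.8).

Threshold: power ≥ 0.80 is conventionally adequate.
Power ≈ 0.75 → the study is underpowered (power < 0.80).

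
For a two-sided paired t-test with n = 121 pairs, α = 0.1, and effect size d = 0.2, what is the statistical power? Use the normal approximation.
Power ≈ 0.71

Power calculation (paired t-test, normal approximation):
z_β = d · √n - z_{α/2}
z_β = 0.2 · √121 - 1.645
z_β = 0.2 · 11.000 - 1.645
z_β = 0.555

Power = Φ(z_β) = Φ(0.555) ≈ 0.711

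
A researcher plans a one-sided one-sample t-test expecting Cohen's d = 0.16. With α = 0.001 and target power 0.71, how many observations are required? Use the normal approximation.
n = 519

Sample size formula (one-sample t-test, normal approximation):
n = ((z_α + z_β) / d)²

z_α = 3.090 (for α = 0.001, one-sided)
z_β = 0.553 (for power = 0.71)
d = 0.16

n = ((3.090 + 0.553) / 0.16)²
n = (22.769)²
n ≈ 518.43
Round up to the next whole number: n = 519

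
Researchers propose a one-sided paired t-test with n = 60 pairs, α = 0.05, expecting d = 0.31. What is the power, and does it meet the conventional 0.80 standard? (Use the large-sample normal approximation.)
Power ≈ 0.78; the study is underpowered (power < 0.80)

Power calculation (paired t-test, normal approximation):
z_β = d · √n - z_α
z_β = 0.31 · √60 - 1.645
z_β = 0.31 · 7.746 - 1.645
z_β = 0.756

Power = Φ(z_β) = Φ(0.756) ≈ 0.775

Effect size d = 0.31 is small by Cohen's convention (0.2/0.5/0.8).

Threshold: power ≥ 0.80 is conventionally adequate.
Power ≈ 0.78 → the study is underpowered (power < 0.80).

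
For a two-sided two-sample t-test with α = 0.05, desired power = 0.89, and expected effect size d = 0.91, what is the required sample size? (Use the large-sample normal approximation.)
n = 25 per group

Sample size formula (two-sample t-test, normal approximation):
n = 2 · ((z_{α/2} + z_β) / d)²

z_{α/2} = 1.960 (for α = 0.05, two-sided)
z_β = 1.227 (for power = 0.89)
d = 0.91

n = 2 · ((1.960 + 1.227) / 0.91)²
n = 2 · (3.502)²
n ≈ 24.53
Round up to the next whole number: n = 25 per group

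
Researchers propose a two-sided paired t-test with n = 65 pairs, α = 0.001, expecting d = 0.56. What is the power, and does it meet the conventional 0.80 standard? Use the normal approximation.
Power ≈ 0.89; the study is adequately powered (power ≥ 0.80)

Power calculation (paired t-test, normal approximation):
z_β = d · √n - z_{α/2}
z_β = 0.56 · √65 - 3.291
z_β = 0.56 · 8.062 - 3.291
z_β = 1.224

Power = Φ(z_β) = Φ(1.224) ≈ 0.890

Effect size d = 0.56 is medium by Cohen's convention (0.2/0.5/0.8).

Threshold: power ≥ 0.80 is conventionally adequate.
Power ≈ 0.89 → the study is adequately powered (power ≥ 0.80).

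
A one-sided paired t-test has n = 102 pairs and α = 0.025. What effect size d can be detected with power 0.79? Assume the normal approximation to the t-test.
d ≈ 0.27

Minimum detectable effect (paired t-test, normal approximation):
d = (z_α + z_β) / √n
d = (1.960 + 0.806) / √102
d = 2.766 / 10.100
d ≈ 0.27

By Cohen's convention (0.2 small / 0.5 medium / 0.8 large): small effect.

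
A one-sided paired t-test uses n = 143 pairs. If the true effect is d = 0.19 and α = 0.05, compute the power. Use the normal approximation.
Power ≈ 0.73

Power calculation (paired t-test, normal approximation):
z_β = d · √n - z_α
z_β = 0.19 · √143 - 1.645
z_β = 0.19 · 11.958 - 1.645
z_β = 0.627

Power = Φ(z_β) = Φ(0.627) ≈ 0.735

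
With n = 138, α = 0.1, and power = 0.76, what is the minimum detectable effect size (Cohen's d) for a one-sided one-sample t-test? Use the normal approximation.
d ≈ 0.17

Minimum detectable effect (one-sample t-test, normal approximation):
d = (z_α + z_β) / √n
d = (1.282 + 0.706) / √138
d = 1.988 / 11.747
d ≈ 0.17

By Cohen's convention (0.2 small / 0.5 medium / 0.8 large): very small effect.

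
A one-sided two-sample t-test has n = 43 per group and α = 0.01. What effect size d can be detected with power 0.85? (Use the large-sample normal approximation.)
d ≈ 0.73

Minimum detectable effect (two-sample t-test, normal approximation):
d = (z_α + z_β) / √(n/2)
d = (2.326 + 1.036) / √(43/2)
d = 3.363 / 4.637
d ≈ 0.73

By Cohen's convention (0.2 small / 0.5 medium / 0.8 large): medium effect.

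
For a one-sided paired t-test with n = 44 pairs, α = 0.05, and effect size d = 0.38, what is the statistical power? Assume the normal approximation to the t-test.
Power ≈ 0.81

Power calculation (paired t-test, normal approximation):
z_β = d · √n - z_α
z_β = 0.38 · √44 - 1.645
z_β = 0.38 · 6.633 - 1.645
z_β = 0.876

Power = Φ(z_β) = Φ(0.876) ≈ 0.809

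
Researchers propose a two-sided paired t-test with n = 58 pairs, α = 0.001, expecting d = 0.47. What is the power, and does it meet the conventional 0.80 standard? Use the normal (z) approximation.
Power ≈ 0.61; the study is underpowered (power < 0.80)

Power calculation (paired t-test, normal approximation):
z_β = d · √n - z_{α/2}
z_β = 0.47 · √58 - 3.291
z_β = 0.47 · 7.616 - 3.291
z_β = 0.289

Power = Φ(z_β) = Φ(0.289) ≈ 0.614

Effect size d = 0.47 is small by Cohen's convention (0.2/0.5/0.8).

Threshold: power ≥ 0.80 is conventionally adequate.
Power ≈ 0.61 → the study is underpowered (power < 0.80).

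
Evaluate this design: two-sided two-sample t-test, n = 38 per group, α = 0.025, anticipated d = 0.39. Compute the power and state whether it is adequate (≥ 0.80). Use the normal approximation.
Power ≈ 0.29; the study is underpowered (power < 0.80)

Power calculation (two-sample t-test, normal approximation):
z_β = d · √(n/2) - z_{α/2}
z_β = 0.39 · √(38/2) - 2.241
z_β = 0.39 · 4.359 - 2.241
z_β = -0.541

Power = Φ(z_β) = Φ(-0.541) ≈ 0.294

Effect size d = 0.39 is small by Cohen's convention (0.2/0.5/0.8).

Threshold: power ≥ 0.80 is conventionally adequate.
Power ≈ 0.29 → the study is underpowered (power < 0.80).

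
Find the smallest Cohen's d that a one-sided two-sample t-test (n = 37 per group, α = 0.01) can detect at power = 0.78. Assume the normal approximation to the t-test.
d ≈ 0.72

Minimum detectable effect (two-sample t-test, normal approximation):
d = (z_α + z_β) / √(n/2)
d = (2.326 + 0.772) / √(37/2)
d = 3.099 / 4.301
d ≈ 0.72

By Cohen's convention (0.2 small / 0.5 medium / 0.8 large): medium effect.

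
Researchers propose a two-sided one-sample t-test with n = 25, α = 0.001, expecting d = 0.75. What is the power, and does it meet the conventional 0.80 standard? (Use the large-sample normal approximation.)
Power ≈ 0.68; the study is underpowered (power < 0.80)

Power calculation (one-sample t-test, normal approximation):
z_β = d · √n - z_{α/2}
z_β = 0.75 · √25 - 3.291
z_β = 0.75 · 5.000 - 3.291
z_β = 0.459

Power = Φ(z_β) = Φ(0.459) ≈ 0.677

Effect size d = 0.75 is medium by Cohen's convention (0.2/0.5/0.8).

Threshold: power ≥ 0.80 is conventionally adequate.
Power ≈ 0.68 → the study is underpowered (power < 0.80).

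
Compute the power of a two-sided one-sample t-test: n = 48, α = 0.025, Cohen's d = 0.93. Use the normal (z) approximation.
Power ≈ 1.00

Power calculation (one-sample t-test, normal approximation):
z_β = d · √n - z_{α/2}
z_β = 0.93 · √48 - 2.241
z_β = 0.93 · 6.928 - 2.241
z_β = 4.202

Power = Φ(z_β) = Φ(4.202) ≈ 1.000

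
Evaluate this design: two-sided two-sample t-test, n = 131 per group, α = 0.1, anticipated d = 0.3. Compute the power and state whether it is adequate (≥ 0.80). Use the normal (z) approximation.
Power ≈ 0.78; the study is underpowered (power < 0.80)

Power calculation (two-sample t-test, normal approximation):
z_β = d · √(n/2) - z_{α/2}
z_β = 0.3 · √(131/2) - 1.645
z_β = 0.3 · 8.093 - 1.645
z_β = 0.783

Power = Φ(z_β) = Φ(0.783) ≈ 0.783

Effect size d = 0.3 is small by Cohen's convention (0.2/0.5/0.8).

Threshold: power ≥ 0.80 is conventionally adequate.
Power ≈ 0.78 → the study is underpowered (power < 0.80).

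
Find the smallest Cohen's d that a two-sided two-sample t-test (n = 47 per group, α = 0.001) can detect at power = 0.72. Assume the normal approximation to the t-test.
d ≈ 0.80

Minimum detectable effect (two-sample t-test, normal approximation):
d = (z_{α/2} + z_β) / √(n/2)
d = (3.291 + 0.583) / √(47/2)
d = 3.873 / 4.848
d ≈ 0.80

By Cohen's convention (0.2 small / 0.5 medium / 0.8 large): large effect.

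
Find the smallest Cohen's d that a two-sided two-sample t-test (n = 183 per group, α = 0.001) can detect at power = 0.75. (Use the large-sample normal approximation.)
d ≈ 0.41

Minimum detectable effect (two-sample t-test, normal approximation):
d = (z_{α/2} + z_β) / √(n/2)
d = (3.291 + 0.674) / √(183/2)
d = 3.965 / 9.566
d ≈ 0.41

By Cohen's convention (0.2 small / 0.5 medium / 0.8 large): small effect.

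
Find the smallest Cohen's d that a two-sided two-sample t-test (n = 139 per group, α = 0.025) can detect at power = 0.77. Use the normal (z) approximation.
d ≈ 0.36

Minimum detectable effect (two-sample t-test, normal approximation):
d = (z_{α/2} + z_β) / √(n/2)
d = (2.241 + 0.739) / √(139/2)
d = 2.980 / 8.337
d ≈ 0.36

By Cohen's convention (0.2 small / 0.5 medium / 0.8 large): small effect.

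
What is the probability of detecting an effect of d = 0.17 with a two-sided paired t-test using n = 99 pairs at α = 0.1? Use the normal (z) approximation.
Power ≈ 0.52

Power calculation (paired t-test, normal approximation):
z_β = d · √n - z_{α/2}
z_β = 0.17 · √99 - 1.645
z_β = 0.17 · 9.950 - 1.645
z_β = 0.047

Power = Φ(z_β) = Φ(0.047) ≈ 0.519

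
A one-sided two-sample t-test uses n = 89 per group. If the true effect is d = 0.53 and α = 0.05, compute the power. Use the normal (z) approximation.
Power ≈ 0.97

Power calculation (two-sample t-test, normal approximation):
z_β = d · √(n/2) - z_α
z_β = 0.53 · √(89/2) - 1.645
z_β = 0.53 · 6.671 - 1.645
z_β = 1.891

Power = Φ(z_β) = Φ(1.891) ≈ 0.971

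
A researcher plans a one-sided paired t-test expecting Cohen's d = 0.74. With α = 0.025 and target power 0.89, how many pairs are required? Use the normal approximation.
n = 19 pairs

Sample size formula (paired t-test, normal approximation):
n = ((z_α + z_β) / d)²

z_α = 1.960 (for α = 0.025, one-sided)
z_β = 1.227 (for power = 0.89)
d = 0.74

n = ((1.960 + 1.227) / 0.74)²
n = (4.307)²
n ≈ 18.55
Round up to the next whole number: n = 19 pairs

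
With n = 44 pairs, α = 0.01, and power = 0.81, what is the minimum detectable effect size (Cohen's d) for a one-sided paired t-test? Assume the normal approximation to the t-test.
d ≈ 0.48

Minimum detectable effect (paired t-test, normal approximation):
d = (z_α + z_β) / √n
d = (2.326 + 0.878) / √44
d = 3.204 / 6.633
d ≈ 0.48

By Cohen's convention (0.2 small / 0.5 medium / 0.8 large): small effect.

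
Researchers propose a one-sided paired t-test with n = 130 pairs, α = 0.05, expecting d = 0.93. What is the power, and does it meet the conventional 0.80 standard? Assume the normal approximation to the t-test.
Power ≈ 1.00; the study is adequately powered (power ≥ 0.80)

Power calculation (paired t-test, normal approximation):
z_β = d · √n - z_α
z_β = 0.93 · √130 - 1.645
z_β = 0.93 · 11.402 - 1.645
z_β = 8.959

Power = Φ(z_β) = Φ(8.959) ≈ 1.000

Effect size d = 0.93 is large by Cohen's convention (0.2/0.5/0.8).

Threshold: power ≥ 0.80 is conventionally adequate.
Power ≈ 1.00 → the study is adequately powered (power ≥ 0.80).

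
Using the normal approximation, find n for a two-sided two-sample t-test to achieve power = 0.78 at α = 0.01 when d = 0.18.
n = 692 per group

Sample size formula (two-sample t-test, normal approximation):
n = 2 · ((z_{α/2} + z_β) / d)²

z_{α/2} = 2.576 (for α = 0.01, two-sided)
z_β = 0.772 (for power = 0.78)
d = 0.18

n = 2 · ((2.576 + 0.772) / 0.18)²
n = 2 · (18.600)²
n ≈ 691.92
Round up to the next whole number: n = 692 per group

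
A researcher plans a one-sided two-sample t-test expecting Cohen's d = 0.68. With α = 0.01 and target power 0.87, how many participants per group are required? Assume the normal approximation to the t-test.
n = 52 per group

Sample size formula (two-sample t-test, normal approximation):
n = 2 · ((z_α + z_β) / d)²

z_α = 2.326 (for α = 0.01, one-sided)
z_β = 1.126 (for power = 0.87)
d = 0.68

n = 2 · ((2.326 + 1.126) / 0.68)²
n = 2 · (5.076)²
n ≈ 51.53
Round up to the next whole number: n = 52 per group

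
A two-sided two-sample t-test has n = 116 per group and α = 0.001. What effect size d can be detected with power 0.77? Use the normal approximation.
d ≈ 0.53

Minimum detectable effect (two-sample t-test, normal approximation):
d = (z_{α/2} + z_β) / √(n/2)
d = (3.291 + 0.739) / √(116/2)
d = 4.029 / 7.616
d ≈ 0.53

By Cohen's convention (0.2 small / 0.5 medium / 0.8 large): medium effect.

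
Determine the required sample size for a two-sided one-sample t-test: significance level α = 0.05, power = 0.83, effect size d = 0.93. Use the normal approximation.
n = 10

Sample size formula (one-sample t-test, normal approximation):
n = ((z_{α/2} + z_β) / d)²

z_{α/2} = 1.960 (for α = 0.05, two-sided)
z_β = 0.954 (for power = 0.83)
d = 0.93

n = ((1.960 + 0.954) / 0.93)²
n = (3.133)²
n ≈ 9.82
Round up to the next whole number: n = 10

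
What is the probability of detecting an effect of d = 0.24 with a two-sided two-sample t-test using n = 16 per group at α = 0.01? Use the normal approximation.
Power ≈ 0.03

Power calculation (two-sample t-test, normal approximation):
z_β = d · √(n/2) - z_{α/2}
z_β = 0.24 · √(16/2) - 2.576
z_β = 0.24 · 2.828 - 2.576
z_β = -1.897

Power = Φ(z_β) = Φ(-1.897) ≈ 0.029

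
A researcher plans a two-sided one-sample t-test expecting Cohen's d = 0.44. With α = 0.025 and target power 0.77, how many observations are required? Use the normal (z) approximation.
n = 46

Sample size formula (one-sample t-test, normal approximation):
n = ((z_{α/2} + z_β) / d)²

z_{α/2} = 2.241 (for α = 0.025, two-sided)
z_β = 0.739 (for power = 0.77)
d = 0.44

n = ((2.241 + 0.739) / 0.44)²
n = (6.773)²
n ≈ 45.87
Round up to the next whole number: n = 46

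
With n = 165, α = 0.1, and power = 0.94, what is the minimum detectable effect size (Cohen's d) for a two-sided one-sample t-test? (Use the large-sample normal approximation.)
d ≈ 0.25

Minimum detectable effect (one-sample t-test, normal approximation):
d = (z_{α/2} + z_β) / √n
d = (1.645 + 1.555) / √165
d = 3.200 / 12.845
d ≈ 0.25

By Cohen's convention (0.2 small / 0.5 medium / 0.8 large): small effect.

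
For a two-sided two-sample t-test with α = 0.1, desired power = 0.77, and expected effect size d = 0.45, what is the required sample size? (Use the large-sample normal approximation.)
n = 57 per group

Sample size formula (two-sample t-test, normal approximation):
n = 2 · ((z_{α/2} + z_β) / d)²

z_{α/2} = 1.645 (for α = 0.1, two-sided)
z_β = 0.739 (for power = 0.77)
d = 0.45

n = 2 · ((1.645 + 0.739) / 0.45)²
n = 2 · (5.298)²
n ≈ 56.14
Round up to the next whole number: n = 57 per group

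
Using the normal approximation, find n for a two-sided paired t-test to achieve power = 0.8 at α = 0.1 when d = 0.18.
n = 191 pairs

Sample size formula (paired t-test, normal approximation):
n = ((z_{α/2} + z_β) / d)²

z_{α/2} = 1.645 (for α = 0.1, two-sided)
z_β = 0.842 (for power = 0.8)
d = 0.18

n = ((1.645 + 0.842) / 0.18)²
n = (13.817)²
n ≈ 190.91
Round up to the next whole number: n = 191 pairs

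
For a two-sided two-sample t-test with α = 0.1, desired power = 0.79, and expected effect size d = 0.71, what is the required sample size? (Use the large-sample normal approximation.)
n = 24 per group

Sample size formula (two-sample t-test, normal approximation):
n = 2 · ((z_{α/2} + z_β) / d)²

z_{α/2} = 1.645 (for α = 0.1, two-sided)
z_β = 0.806 (for power = 0.79)
d = 0.71

n = 2 · ((1.645 + 0.806) / 0.71)²
n = 2 · (3.452)²
n ≈ 23.83
Round up to the next whole number: n = 24 per group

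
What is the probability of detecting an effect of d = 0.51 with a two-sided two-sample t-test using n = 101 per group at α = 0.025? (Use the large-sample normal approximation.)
Power ≈ 0.92

Power calculation (two-sample t-test, normal approximation):
z_β = d · √(n/2) - z_{α/2}
z_β = 0.51 · √(101/2) - 2.241
z_β = 0.51 · 7.106 - 2.241
z_β = 1.383

Power = Φ(z_β) = Φ(1.383) ≈ 0.917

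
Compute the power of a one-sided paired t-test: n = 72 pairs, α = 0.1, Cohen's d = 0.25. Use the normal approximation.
Power ≈ 0.80

Power calculation (paired t-test, normal approximation):
z_β = d · √n - z_α
z_β = 0.25 · √72 - 1.282
z_β = 0.25 · 8.485 - 1.282
z_β = 0.840

Power = Φ(z_β) = Φ(0.840) ≈ 0.799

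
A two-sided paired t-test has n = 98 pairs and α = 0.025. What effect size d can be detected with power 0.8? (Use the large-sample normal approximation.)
d ≈ 0.31

Minimum detectable effect (paired t-test, normal approximation):
d = (z_{α/2} + z_β) / √n
d = (2.241 + 0.842) / √98
d = 3.083 / 9.899
d ≈ 0.31

By Cohen's convention (0.2 small / 0.5 medium / 0.8 large): small effect.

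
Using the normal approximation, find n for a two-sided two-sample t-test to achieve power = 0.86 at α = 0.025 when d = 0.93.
n = 26 per group

Sample size formula (two-sample t-test, normal approximation):
n = 2 · ((z_{α/2} + z_β) / d)²

z_{α/2} = 2.241 (for α = 0.025, two-sided)
z_β = 1.080 (for power = 0.86)
d = 0.93

n = 2 · ((2.241 + 1.080) / 0.93)²
n = 2 · (3.571)²
n ≈ 25.50
Round up to the next whole number: n = 26 per group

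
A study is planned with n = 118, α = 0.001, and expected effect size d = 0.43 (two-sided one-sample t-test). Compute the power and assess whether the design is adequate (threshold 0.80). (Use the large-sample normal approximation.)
Power ≈ 0.92; the study is adequately powered (power ≥ 0.80)

Power calculation (one-sample t-test, normal approximation):
z_β = d · √n - z_{α/2}
z_β = 0.43 · √118 - 3.291
z_β = 0.43 · 10.863 - 3.291
z_β = 1.380

Power = Φ(z_β) = Φ(1.380) ≈ 0.916

Effect size d = 0.43 is small by Cohen's convention (0.2/0.5/0.8).

Threshold: power ≥ 0.80 is conventionally adequate.
Power ≈ 0.92 → the study is adequately powered (power ≥ 0.80).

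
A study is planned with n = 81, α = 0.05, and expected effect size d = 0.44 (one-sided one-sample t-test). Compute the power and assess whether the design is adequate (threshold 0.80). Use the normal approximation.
Power ≈ 0.99; the study is adequately powered (power ≥ 0.80)

Power calculation (one-sample t-test, normal approximation):
z_β = d · √n - z_α
z_β = 0.44 · √81 - 1.645
z_β = 0.44 · 9.000 - 1.645
z_β = 2.315

Power = Φ(z_β) = Φ(2.315) ≈ 0.990

Effect size d = 0.44 is small by Cohen's convention (0.2/0.5/0.8).

Threshold: power ≥ 0.80 is conventionally adequate.
Power ≈ 0.99 → the study is adequately powered (power ≥ 0.80).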